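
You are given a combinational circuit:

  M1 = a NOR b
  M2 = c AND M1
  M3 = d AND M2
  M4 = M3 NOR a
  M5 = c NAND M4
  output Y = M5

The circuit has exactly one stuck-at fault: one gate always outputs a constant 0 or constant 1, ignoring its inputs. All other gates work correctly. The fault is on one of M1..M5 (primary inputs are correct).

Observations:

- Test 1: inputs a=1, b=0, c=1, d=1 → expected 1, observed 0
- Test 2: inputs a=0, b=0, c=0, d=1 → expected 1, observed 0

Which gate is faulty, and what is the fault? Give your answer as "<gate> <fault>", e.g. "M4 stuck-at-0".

M5 stuck-at-0

Fault-free values for test 1 (a=1, b=0, c=1, d=1): M1=0, M2=0, M3=0, M4=0, M5=1, giving Y=1. Observed 0.
Test 1: faults giving observed 0 are {M4 stuck-at-1, M5 stuck-at-0}.
Test 2 (a=0, b=0, c=0, d=1): fault-free M1=1, M2=0, M3=0, M4=1, M5=1 → 1; observed 0. Eliminates M4 stuck-at-1.
Only M5 stuck-at-0 is consistent with every test.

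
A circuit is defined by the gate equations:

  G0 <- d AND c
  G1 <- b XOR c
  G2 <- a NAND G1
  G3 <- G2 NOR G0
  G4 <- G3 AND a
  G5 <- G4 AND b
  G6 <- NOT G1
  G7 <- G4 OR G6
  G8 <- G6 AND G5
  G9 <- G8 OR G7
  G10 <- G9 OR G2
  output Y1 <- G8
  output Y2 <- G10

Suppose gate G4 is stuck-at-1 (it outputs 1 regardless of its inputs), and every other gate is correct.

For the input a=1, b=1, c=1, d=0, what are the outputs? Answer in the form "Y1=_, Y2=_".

Propagate with G4 forced: G0=0, G1=0, G2=1, G3=0, G4=1 [stuck-at-1], G5=1, G6=1, G7=1, G8=1, G9=1, G10=1.
So the outputs are Y1=1, Y2=1. (Without the fault they would be Y1=0, Y2=1.)

Y1=1, Y2=1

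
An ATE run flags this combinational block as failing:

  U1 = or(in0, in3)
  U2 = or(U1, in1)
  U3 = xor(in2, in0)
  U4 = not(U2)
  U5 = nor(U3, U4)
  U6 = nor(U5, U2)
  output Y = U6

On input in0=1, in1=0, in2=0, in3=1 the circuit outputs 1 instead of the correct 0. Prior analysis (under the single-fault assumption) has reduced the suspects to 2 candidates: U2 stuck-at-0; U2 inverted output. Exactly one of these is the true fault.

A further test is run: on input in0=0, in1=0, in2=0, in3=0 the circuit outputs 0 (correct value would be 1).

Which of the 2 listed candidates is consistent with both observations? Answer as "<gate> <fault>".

U2 inverted output

Evaluate each candidate on input in0=0, in1=0, in2=0, in3=0:
  U2 stuck-at-0: U1=0, U2=0 [stuck-at-0], U3=0, U4=1, U5=0, U6=1 → 1 — eliminated
  U2 inverted output: U1=0, U2=1 [inverted output], U3=0, U4=0, U5=1, U6=0 → 0 — matches
Only U2 inverted output reproduces the observed 0.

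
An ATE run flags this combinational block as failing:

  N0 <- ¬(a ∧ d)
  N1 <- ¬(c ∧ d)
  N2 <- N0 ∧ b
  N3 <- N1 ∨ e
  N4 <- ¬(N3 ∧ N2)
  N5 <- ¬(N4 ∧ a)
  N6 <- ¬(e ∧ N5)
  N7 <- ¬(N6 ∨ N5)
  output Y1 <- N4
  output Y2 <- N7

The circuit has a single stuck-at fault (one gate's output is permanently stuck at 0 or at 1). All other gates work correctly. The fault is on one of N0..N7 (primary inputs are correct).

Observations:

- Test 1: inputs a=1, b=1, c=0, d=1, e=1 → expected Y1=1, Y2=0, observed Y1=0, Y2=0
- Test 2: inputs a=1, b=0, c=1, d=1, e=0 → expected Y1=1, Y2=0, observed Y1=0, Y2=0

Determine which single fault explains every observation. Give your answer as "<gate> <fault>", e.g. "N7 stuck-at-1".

N4 stuck-at-0

Fault-free values for test 1 (a=1, b=1, c=0, d=1, e=1): N0=0, N1=1, N2=0, N3=1, N4=1, N5=0, N6=1, N7=0, giving Y1=1, Y2=0. Observed Y1=0, Y2=0.
Test 1: faults giving observed Y1=0, Y2=0 are {N0 stuck-at-1, N2 stuck-at-1, N4 stuck-at-0}.
Test 2 (a=1, b=0, c=1, d=1, e=0): fault-free N0=0, N1=0, N2=0, N3=0, N4=1, N5=0, N6=1, N7=0 → Y1=1, Y2=0; observed Y1=0, Y2=0. Eliminates N0 stuck-at-1, N2 stuck-at-1.
Only N4 stuck-at-0 is consistent with every test.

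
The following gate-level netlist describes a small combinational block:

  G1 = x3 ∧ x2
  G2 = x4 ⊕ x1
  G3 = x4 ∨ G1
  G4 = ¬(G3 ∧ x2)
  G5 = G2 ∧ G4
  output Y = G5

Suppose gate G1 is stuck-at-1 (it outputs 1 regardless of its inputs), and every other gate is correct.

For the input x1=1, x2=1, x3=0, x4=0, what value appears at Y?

Propagate with G1 forced: G1=1 [stuck-at-1], G2=1, G3=1, G4=0, G5=0.
So Y = 0. (Without the fault it would be 1.)

0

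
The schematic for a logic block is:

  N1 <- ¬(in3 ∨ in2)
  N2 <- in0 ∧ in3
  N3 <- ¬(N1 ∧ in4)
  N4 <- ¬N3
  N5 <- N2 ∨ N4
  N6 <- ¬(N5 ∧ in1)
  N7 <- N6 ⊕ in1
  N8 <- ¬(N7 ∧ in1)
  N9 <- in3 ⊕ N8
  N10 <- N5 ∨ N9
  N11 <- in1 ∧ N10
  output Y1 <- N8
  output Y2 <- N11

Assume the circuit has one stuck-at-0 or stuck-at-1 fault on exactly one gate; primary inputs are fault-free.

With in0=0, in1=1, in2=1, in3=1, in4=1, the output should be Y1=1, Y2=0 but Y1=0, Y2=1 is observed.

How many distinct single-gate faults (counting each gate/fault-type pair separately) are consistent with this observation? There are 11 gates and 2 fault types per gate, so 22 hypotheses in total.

Fault-free: N1=0, N2=0, N3=1, N4=0, N5=0, N6=1, N7=0, N8=1, N9=0, N10=0, N11=0 → Y1=1, Y2=0. Observed Y1=0, Y2=1.
  N1: stuck-at-1 ✓; others ✗
  N2: stuck-at-1 ✓; others ✗
  N3: stuck-at-0 ✓; others ✗
  N4: stuck-at-1 ✓; others ✗
  N5: stuck-at-1 ✓; others ✗
  N6: stuck-at-0 ✓; others ✗
  N7: stuck-at-1 ✓; others ✗
  N8: stuck-at-0 ✓; others ✗
  N9: none of the 2 fault types match ✗
  N10: none of the 2 fault types match ✗
  N11: none of the 2 fault types match ✗
Consistent faults: {N1 stuck-at-1, N2 stuck-at-1, N3 stuck-at-0, N4 stuck-at-1, N5 stuck-at-1, N6 stuck-at-0, N7 stuck-at-1, N8 stuck-at-0} — 8 in all.

8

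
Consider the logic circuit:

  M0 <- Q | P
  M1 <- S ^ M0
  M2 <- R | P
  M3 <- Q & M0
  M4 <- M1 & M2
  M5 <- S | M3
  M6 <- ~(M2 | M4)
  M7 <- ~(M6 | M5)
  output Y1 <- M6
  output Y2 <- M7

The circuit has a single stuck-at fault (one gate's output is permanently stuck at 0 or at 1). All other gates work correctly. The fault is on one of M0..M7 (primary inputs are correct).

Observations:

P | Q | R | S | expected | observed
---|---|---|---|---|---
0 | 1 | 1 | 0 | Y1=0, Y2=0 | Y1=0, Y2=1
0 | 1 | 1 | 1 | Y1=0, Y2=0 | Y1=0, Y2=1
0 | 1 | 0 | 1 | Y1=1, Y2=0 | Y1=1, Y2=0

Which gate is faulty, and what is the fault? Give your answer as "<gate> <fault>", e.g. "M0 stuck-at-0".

Fault-free values for test 1 (P=0, Q=1, R=1, S=0): M0=1, M1=1, M2=1, M3=1, M4=1, M5=1, M6=0, M7=0, giving Y1=0, Y2=0. Observed Y1=0, Y2=1.
Test 1: faults giving observed Y1=0, Y2=1 are {M0 stuck-at-0, M3 stuck-at-0, M5 stuck-at-0, M7 stuck-at-1}.
Test 2 (P=0, Q=1, R=1, S=1): fault-free M0=1, M1=0, M2=1, M3=1, M4=0, M5=1, M6=0, M7=0 → Y1=0, Y2=0; observed Y1=0, Y2=1. Eliminates M0 stuck-at-0, M3 stuck-at-0.
Test 3 (P=0, Q=1, R=0, S=1): fault-free M0=1, M1=0, M2=0, M3=1, M4=0, M5=1, M6=1, M7=0 → Y1=1, Y2=0; observed Y1=1, Y2=0. Eliminates M7 stuck-at-1.
Only M5 stuck-at-0 is consistent with every test.

M5 stuck-at-0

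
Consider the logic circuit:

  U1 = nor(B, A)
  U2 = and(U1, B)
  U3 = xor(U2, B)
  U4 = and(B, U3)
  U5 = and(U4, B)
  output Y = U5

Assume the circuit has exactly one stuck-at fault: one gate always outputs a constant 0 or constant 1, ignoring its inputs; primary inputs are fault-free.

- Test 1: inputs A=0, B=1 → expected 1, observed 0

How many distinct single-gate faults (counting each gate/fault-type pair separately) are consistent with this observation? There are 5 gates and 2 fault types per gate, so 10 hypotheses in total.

5

Fault-free: U1=0, U2=0, U3=1, U4=1, U5=1 → 1. Observed 0.
  U1 stuck-at-0: output 1 ✗
  U1 stuck-at-1: output 0 ✓
  U2 stuck-at-0: output 1 ✗
  U2 stuck-at-1: output 0 ✓
  U3 stuck-at-0: output 0 ✓
  U3 stuck-at-1: output 1 ✗
  U4 stuck-at-0: output 0 ✓
  U4 stuck-at-1: output 1 ✗
  U5 stuck-at-0: output 0 ✓
  U5 stuck-at-1: output 1 ✗
Consistent faults: {U1 stuck-at-1, U2 stuck-at-1, U3 stuck-at-0, U4 stuck-at-0, U5 stuck-at-0} — 5 in all.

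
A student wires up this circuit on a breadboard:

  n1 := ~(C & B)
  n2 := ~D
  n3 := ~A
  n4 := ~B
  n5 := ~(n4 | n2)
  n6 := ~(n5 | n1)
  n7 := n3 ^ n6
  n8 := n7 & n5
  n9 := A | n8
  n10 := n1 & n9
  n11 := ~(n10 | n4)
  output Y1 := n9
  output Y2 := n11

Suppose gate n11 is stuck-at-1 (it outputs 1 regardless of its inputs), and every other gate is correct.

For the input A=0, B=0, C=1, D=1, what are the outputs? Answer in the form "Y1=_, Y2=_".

Y1=0, Y2=1

Propagate with n11 forced: n1=1, n2=0, n3=1, n4=1, n5=0, n6=0, n7=1, n8=0, n9=0, n10=0, n11=1 [stuck-at-1].
So the outputs are Y1=0, Y2=1. (Without the fault they would be Y1=0, Y2=0.)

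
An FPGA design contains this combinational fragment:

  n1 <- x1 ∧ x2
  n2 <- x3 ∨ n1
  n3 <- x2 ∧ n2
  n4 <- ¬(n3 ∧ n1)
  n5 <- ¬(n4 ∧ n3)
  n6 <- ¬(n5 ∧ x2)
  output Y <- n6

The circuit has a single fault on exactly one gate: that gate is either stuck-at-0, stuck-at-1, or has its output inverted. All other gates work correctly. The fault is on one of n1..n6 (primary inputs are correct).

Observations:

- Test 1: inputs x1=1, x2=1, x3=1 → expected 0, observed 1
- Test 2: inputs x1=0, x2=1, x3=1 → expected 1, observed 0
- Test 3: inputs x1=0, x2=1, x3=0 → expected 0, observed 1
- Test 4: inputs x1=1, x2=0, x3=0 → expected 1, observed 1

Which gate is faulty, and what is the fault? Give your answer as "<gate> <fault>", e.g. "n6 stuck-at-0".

Fault-free values for test 1 (x1=1, x2=1, x3=1): n1=1, n2=1, n3=1, n4=0, n5=1, n6=0, giving Y=0. Observed 1.
Test 1: faults giving observed 1 are {n1 stuck-at-0, n1 inverted output, n4 stuck-at-1, n4 inverted output, n5 stuck-at-0, n5 inverted output, n6 stuck-at-1, n6 inverted output}.
Test 2 (x1=0, x2=1, x3=1): fault-free n1=0, n2=1, n3=1, n4=1, n5=0, n6=1 → 1; observed 0. Eliminates n1 stuck-at-0, n4 stuck-at-1, n5 stuck-at-0, n6 stuck-at-1.
Test 3 (x1=0, x2=1, x3=0): fault-free n1=0, n2=0, n3=0, n4=1, n5=1, n6=0 → 0; observed 1. Eliminates n1 inverted output, n4 inverted output.
Test 4 (x1=1, x2=0, x3=0): fault-free n1=0, n2=0, n3=0, n4=1, n5=1, n6=1 → 1; observed 1. Eliminates n6 inverted output.
Only n5 inverted output is consistent with every test.

n5 inverted output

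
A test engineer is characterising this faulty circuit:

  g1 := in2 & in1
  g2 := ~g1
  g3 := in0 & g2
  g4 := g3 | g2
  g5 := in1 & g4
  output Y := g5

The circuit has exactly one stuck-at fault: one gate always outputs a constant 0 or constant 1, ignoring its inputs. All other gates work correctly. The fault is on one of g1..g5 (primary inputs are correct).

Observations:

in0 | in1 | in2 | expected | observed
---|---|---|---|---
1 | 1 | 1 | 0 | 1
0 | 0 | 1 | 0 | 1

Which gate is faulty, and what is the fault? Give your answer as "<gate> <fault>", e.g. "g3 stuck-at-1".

Fault-free values for test 1 (in0=1, in1=1, in2=1): g1=1, g2=0, g3=0, g4=0, g5=0, giving Y=0. Observed 1.
Test 1: faults giving observed 1 are {g1 stuck-at-0, g2 stuck-at-1, g3 stuck-at-1, g4 stuck-at-1, g5 stuck-at-1}.
Test 2 (in0=0, in1=0, in2=1): fault-free g1=0, g2=1, g3=0, g4=1, g5=0 → 0; observed 1. Eliminates g1 stuck-at-0, g2 stuck-at-1, g3 stuck-at-1, g4 stuck-at-1.
Only g5 stuck-at-1 is consistent with every test.

g5 stuck-at-1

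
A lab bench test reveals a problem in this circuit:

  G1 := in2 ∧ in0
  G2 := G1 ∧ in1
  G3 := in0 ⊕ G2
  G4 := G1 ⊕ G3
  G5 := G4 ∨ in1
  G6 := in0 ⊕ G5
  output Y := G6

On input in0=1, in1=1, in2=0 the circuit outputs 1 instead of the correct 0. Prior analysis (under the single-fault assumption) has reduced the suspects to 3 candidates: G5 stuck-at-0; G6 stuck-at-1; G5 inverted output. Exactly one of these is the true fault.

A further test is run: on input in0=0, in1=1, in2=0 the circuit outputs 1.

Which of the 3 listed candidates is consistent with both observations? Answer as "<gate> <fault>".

Evaluate each candidate on input in0=0, in1=1, in2=0:
  G5 stuck-at-0: G1=0, G2=0, G3=0, G4=0, G5=0 [stuck-at-0], G6=0 → 0 — eliminated
  G6 stuck-at-1: G1=0, G2=0, G3=0, G4=0, G5=1, G6=1 [stuck-at-1] → 1 — matches
  G5 inverted output: G1=0, G2=0, G3=0, G4=0, G5=0 [inverted output], G6=0 → 0 — eliminated
Only G6 stuck-at-1 reproduces the observed 1.

G6 stuck-at-1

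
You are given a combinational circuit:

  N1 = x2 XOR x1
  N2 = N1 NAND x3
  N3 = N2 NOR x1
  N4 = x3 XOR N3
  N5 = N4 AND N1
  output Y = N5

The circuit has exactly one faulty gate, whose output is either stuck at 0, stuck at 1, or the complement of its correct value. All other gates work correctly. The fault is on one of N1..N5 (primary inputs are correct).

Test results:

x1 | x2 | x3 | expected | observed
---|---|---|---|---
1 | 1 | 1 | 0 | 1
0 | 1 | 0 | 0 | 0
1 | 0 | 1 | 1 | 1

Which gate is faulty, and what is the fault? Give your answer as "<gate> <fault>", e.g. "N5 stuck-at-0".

N1 stuck-at-1

Fault-free values for test 1 (x1=1, x2=1, x3=1): N1=0, N2=1, N3=0, N4=1, N5=0, giving Y=0. Observed 1.
Test 1: faults giving observed 1 are {N1 stuck-at-1, N1 inverted output, N5 stuck-at-1, N5 inverted output}.
Test 2 (x1=0, x2=1, x3=0): fault-free N1=1, N2=1, N3=0, N4=0, N5=0 → 0; observed 0. Eliminates N5 stuck-at-1, N5 inverted output.
Test 3 (x1=1, x2=0, x3=1): fault-free N1=1, N2=0, N3=0, N4=1, N5=1 → 1; observed 1. Eliminates N1 inverted output.
Only N1 stuck-at-1 is consistent with every test.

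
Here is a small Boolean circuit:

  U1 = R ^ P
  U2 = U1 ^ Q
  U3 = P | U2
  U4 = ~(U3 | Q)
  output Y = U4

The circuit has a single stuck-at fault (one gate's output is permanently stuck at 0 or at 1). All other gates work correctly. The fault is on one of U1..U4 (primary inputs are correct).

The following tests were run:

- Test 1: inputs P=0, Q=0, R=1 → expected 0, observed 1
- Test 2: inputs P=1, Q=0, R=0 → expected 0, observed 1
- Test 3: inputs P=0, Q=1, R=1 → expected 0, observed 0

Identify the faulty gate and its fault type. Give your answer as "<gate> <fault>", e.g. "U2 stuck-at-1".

Fault-free values for test 1 (P=0, Q=0, R=1): U1=1, U2=1, U3=1, U4=0, giving Y=0. Observed 1.
Test 1: faults giving observed 1 are {U1 stuck-at-0, U2 stuck-at-0, U3 stuck-at-0, U4 stuck-at-1}.
Test 2 (P=1, Q=0, R=0): fault-free U1=1, U2=1, U3=1, U4=0 → 0; observed 1. Eliminates U1 stuck-at-0, U2 stuck-at-0.
Test 3 (P=0, Q=1, R=1): fault-free U1=1, U2=0, U3=0, U4=0 → 0; observed 0. Eliminates U4 stuck-at-1.
Only U3 stuck-at-0 is consistent with every test.

U3 stuck-at-0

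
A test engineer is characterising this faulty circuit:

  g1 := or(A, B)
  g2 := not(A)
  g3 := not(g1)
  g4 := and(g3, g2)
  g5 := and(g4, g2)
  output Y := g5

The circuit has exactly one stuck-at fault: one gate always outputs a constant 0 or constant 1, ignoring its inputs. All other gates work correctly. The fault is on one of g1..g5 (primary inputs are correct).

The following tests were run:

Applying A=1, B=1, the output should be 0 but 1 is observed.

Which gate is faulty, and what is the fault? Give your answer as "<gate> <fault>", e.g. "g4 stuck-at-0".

Fault-free values for test 1 (A=1, B=1): g1=1, g2=0, g3=0, g4=0, g5=0, giving Y=0. Observed 1.
Test 1: faults giving observed 1 are {g5 stuck-at-1}.
Only g5 stuck-at-1 is consistent with every test.

g5 stuck-at-1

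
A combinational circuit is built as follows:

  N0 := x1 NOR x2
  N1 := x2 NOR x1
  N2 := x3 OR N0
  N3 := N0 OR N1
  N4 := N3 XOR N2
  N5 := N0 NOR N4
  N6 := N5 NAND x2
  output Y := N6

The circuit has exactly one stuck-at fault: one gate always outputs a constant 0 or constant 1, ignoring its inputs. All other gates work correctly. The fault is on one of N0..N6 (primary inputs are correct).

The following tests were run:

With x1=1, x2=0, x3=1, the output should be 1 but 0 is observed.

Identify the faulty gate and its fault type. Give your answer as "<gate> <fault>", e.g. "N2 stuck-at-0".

Fault-free values for test 1 (x1=1, x2=0, x3=1): N0=0, N1=0, N2=1, N3=0, N4=1, N5=0, N6=1, giving Y=1. Observed 0.
Test 1: faults giving observed 0 are {N6 stuck-at-0}.
Only N6 stuck-at-0 is consistent with every test.

N6 stuck-at-0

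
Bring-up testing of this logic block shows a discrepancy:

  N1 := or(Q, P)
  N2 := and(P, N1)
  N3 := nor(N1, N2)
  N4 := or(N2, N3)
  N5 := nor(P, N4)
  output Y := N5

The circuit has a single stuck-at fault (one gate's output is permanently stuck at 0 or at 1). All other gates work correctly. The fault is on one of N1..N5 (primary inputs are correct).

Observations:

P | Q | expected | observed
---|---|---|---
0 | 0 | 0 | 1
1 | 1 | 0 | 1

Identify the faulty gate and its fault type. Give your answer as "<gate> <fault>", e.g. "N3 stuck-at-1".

Fault-free values for test 1 (P=0, Q=0): N1=0, N2=0, N3=1, N4=1, N5=0, giving Y=0. Observed 1.
Test 1: faults giving observed 1 are {N1 stuck-at-1, N3 stuck-at-0, N4 stuck-at-0, N5 stuck-at-1}.
Test 2 (P=1, Q=1): fault-free N1=1, N2=1, N3=0, N4=1, N5=0 → 0; observed 1. Eliminates N1 stuck-at-1, N3 stuck-at-0, N4 stuck-at-0.
Only N5 stuck-at-1 is consistent with every test.

N5 stuck-at-1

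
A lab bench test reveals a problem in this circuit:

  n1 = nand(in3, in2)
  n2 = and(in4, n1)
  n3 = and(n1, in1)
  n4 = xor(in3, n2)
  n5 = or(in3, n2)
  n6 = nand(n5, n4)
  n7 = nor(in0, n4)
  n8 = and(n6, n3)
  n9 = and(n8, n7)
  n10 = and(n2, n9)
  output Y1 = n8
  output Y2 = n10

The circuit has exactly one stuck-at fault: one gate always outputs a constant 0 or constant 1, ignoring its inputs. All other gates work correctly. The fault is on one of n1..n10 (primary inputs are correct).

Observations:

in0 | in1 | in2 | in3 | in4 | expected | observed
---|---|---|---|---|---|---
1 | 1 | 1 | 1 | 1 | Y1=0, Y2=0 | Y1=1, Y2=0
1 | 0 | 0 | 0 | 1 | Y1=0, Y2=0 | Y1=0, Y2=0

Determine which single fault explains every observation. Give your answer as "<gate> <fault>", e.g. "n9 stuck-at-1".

n1 stuck-at-1

Fault-free values for test 1 (in0=1, in1=1, in2=1, in3=1, in4=1): n1=0, n2=0, n3=0, n4=1, n5=1, n6=0, n7=0, n8=0, n9=0, n10=0, giving Y1=0, Y2=0. Observed Y1=1, Y2=0.
Test 1: faults giving observed Y1=1, Y2=0 are {n1 stuck-at-1, n8 stuck-at-1}.
Test 2 (in0=1, in1=0, in2=0, in3=0, in4=1): fault-free n1=1, n2=1, n3=0, n4=1, n5=1, n6=0, n7=0, n8=0, n9=0, n10=0 → Y1=0, Y2=0; observed Y1=0, Y2=0. Eliminates n8 stuck-at-1.
Only n1 stuck-at-1 is consistent with every test.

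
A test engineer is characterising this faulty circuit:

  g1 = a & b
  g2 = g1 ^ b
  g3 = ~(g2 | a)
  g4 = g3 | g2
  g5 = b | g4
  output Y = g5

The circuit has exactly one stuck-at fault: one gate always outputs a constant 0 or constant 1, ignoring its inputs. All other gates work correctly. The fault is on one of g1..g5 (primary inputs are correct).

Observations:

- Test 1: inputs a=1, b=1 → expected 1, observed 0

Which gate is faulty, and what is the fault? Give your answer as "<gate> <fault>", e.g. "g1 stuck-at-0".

g5 stuck-at-0

Fault-free values for test 1 (a=1, b=1): g1=1, g2=0, g3=0, g4=0, g5=1, giving Y=1. Observed 0.
Test 1: faults giving observed 0 are {g5 stuck-at-0}.
Only g5 stuck-at-0 is consistent with every test.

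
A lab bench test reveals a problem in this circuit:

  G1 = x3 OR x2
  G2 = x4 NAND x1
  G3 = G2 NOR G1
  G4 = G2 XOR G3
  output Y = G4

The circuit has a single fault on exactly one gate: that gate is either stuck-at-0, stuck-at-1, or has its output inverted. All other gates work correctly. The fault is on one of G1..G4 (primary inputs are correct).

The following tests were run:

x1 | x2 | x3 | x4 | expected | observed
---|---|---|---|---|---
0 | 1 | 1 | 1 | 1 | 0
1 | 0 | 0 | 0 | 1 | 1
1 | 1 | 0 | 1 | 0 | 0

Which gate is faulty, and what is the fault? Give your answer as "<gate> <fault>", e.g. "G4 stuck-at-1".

Fault-free values for test 1 (x1=0, x2=1, x3=1, x4=1): G1=1, G2=1, G3=0, G4=1, giving Y=1. Observed 0.
Test 1: faults giving observed 0 are {G2 stuck-at-0, G2 inverted output, G3 stuck-at-1, G3 inverted output, G4 stuck-at-0, G4 inverted output}.
Test 2 (x1=1, x2=0, x3=0, x4=0): fault-free G1=0, G2=1, G3=0, G4=1 → 1; observed 1. Eliminates G3 stuck-at-1, G3 inverted output, G4 stuck-at-0, G4 inverted output.
Test 3 (x1=1, x2=1, x3=0, x4=1): fault-free G1=1, G2=0, G3=0, G4=0 → 0; observed 0. Eliminates G2 inverted output.
Only G2 stuck-at-0 is consistent with every test.

G2 stuck-at-0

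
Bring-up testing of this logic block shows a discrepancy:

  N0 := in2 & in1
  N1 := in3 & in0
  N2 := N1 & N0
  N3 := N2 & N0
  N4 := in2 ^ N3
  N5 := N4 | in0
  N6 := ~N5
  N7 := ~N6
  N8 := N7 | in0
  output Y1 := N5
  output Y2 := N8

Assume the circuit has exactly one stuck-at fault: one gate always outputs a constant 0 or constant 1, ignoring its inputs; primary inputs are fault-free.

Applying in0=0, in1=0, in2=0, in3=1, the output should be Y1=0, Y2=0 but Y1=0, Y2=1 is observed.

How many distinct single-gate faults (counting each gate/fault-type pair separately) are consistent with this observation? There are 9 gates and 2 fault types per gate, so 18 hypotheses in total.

Fault-free: N0=0, N1=0, N2=0, N3=0, N4=0, N5=0, N6=1, N7=0, N8=0 → Y1=0, Y2=0. Observed Y1=0, Y2=1.
  N0: none of the 2 fault types match ✗
  N1: none of the 2 fault types match ✗
  N2: none of the 2 fault types match ✗
  N3: none of the 2 fault types match ✗
  N4: none of the 2 fault types match ✗
  N5: none of the 2 fault types match ✗
  N6: stuck-at-0 ✓; others ✗
  N7: stuck-at-1 ✓; others ✗
  N8: stuck-at-1 ✓; others ✗
Consistent faults: {N6 stuck-at-0, N7 stuck-at-1, N8 stuck-at-1} — 3 in all.

3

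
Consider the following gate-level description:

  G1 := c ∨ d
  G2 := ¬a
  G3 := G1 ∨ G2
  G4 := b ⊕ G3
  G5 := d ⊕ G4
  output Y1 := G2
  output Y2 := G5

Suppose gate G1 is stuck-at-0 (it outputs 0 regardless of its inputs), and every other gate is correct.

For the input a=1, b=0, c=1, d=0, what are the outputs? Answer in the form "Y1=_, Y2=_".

Propagate with G1 forced: G1=0 [stuck-at-0], G2=0, G3=0, G4=0, G5=0.
So the outputs are Y1=0, Y2=0. (Without the fault they would be Y1=0, Y2=1.)

Y1=0, Y2=0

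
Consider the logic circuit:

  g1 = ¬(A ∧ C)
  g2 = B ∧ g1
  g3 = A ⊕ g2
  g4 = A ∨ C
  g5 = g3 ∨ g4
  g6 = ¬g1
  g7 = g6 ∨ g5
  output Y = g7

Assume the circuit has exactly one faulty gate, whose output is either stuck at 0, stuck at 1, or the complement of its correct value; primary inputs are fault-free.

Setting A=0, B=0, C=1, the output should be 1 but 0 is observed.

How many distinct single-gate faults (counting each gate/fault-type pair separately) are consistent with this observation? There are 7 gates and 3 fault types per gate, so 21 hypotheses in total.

6

Fault-free: g1=1, g2=0, g3=0, g4=1, g5=1, g6=0, g7=1 → 1. Observed 0.
  g1: none of the 3 fault types match ✗
  g2: none of the 3 fault types match ✗
  g3: none of the 3 fault types match ✗
  g4: stuck-at-0, inverted output ✓; others ✗
  g5: stuck-at-0, inverted output ✓; others ✗
  g6: none of the 3 fault types match ✗
  g7: stuck-at-0, inverted output ✓; others ✗
Consistent faults: {g4 stuck-at-0, g4 inverted output, g5 stuck-at-0, g5 inverted output, g7 stuck-at-0, g7 inverted output} — 6 in all.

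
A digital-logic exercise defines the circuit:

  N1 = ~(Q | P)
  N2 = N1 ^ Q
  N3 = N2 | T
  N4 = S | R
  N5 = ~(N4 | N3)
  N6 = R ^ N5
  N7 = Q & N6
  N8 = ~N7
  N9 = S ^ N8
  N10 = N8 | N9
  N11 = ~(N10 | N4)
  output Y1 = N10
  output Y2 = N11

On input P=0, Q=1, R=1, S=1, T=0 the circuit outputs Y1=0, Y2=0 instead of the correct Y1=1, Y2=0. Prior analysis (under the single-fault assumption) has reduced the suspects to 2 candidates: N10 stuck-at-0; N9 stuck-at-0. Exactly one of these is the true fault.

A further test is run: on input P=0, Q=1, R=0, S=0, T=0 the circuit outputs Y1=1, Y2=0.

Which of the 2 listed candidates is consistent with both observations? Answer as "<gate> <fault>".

N9 stuck-at-0

Evaluate each candidate on input P=0, Q=1, R=0, S=0, T=0:
  N10 stuck-at-0: N1=0, N2=1, N3=1, N4=0, N5=0, N6=0, N7=0, N8=1, N9=1, N10=0 [stuck-at-0], N11=1 → Y1=0, Y2=1 — eliminated
  N9 stuck-at-0: N1=0, N2=1, N3=1, N4=0, N5=0, N6=0, N7=0, N8=1, N9=0 [stuck-at-0], N10=1, N11=0 → Y1=1, Y2=0 — matches
Only N9 stuck-at-0 reproduces the observed Y1=1, Y2=0.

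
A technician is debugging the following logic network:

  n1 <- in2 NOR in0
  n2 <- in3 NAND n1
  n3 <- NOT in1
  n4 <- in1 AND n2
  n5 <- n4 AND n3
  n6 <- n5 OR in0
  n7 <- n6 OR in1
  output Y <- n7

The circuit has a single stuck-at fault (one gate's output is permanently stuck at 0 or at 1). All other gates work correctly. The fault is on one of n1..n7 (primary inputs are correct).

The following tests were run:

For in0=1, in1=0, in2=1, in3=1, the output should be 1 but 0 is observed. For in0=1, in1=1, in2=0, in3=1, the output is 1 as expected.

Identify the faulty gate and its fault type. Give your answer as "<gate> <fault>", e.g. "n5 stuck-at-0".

Fault-free values for test 1 (in0=1, in1=0, in2=1, in3=1): n1=0, n2=1, n3=1, n4=0, n5=0, n6=1, n7=1, giving Y=1. Observed 0.
Test 1: faults giving observed 0 are {n6 stuck-at-0, n7 stuck-at-0}.
Test 2 (in0=1, in1=1, in2=0, in3=1): fault-free n1=0, n2=1, n3=0, n4=1, n5=0, n6=1, n7=1 → 1; observed 1. Eliminates n7 stuck-at-0.
Only n6 stuck-at-0 is consistent with every test.

n6 stuck-at-0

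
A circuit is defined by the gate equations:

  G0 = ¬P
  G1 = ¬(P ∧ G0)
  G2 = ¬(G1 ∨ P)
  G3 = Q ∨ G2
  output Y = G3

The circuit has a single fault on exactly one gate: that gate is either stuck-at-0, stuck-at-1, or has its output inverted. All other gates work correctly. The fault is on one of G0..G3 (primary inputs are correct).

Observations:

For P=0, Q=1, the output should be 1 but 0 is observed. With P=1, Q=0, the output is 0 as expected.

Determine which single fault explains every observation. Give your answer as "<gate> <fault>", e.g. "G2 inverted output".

Fault-free values for test 1 (P=0, Q=1): G0=1, G1=1, G2=0, G3=1, giving Y=1. Observed 0.
Test 1: faults giving observed 0 are {G3 stuck-at-0, G3 inverted output}.
Test 2 (P=1, Q=0): fault-free G0=0, G1=1, G2=0, G3=0 → 0; observed 0. Eliminates G3 inverted output.
Only G3 stuck-at-0 is consistent with every test.

G3 stuck-at-0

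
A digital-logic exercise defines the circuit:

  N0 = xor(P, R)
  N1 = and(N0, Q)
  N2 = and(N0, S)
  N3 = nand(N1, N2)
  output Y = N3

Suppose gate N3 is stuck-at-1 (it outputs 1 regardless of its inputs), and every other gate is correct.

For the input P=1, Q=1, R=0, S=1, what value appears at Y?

1

Propagate with N3 forced: N0=1, N1=1, N2=1, N3=1 [stuck-at-1].
So Y = 1. (Without the fault it would be 0.)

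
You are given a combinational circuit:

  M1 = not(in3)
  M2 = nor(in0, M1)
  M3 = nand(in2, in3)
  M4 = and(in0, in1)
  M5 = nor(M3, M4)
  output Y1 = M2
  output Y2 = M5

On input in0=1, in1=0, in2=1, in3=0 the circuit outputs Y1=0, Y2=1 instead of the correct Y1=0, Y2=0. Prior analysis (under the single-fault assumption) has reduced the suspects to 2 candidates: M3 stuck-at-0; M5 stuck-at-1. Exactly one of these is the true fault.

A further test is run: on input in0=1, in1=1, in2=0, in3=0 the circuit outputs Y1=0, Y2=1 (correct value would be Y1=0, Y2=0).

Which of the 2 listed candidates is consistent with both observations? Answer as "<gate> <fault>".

Evaluate each candidate on input in0=1, in1=1, in2=0, in3=0:
  M3 stuck-at-0: M1=1, M2=0, M3=0 [stuck-at-0], M4=1, M5=0 → Y1=0, Y2=0 — eliminated
  M5 stuck-at-1: M1=1, M2=0, M3=1, M4=1, M5=1 [stuck-at-1] → Y1=0, Y2=1 — matches
Only M5 stuck-at-1 reproduces the observed Y1=0, Y2=1.

M5 stuck-at-1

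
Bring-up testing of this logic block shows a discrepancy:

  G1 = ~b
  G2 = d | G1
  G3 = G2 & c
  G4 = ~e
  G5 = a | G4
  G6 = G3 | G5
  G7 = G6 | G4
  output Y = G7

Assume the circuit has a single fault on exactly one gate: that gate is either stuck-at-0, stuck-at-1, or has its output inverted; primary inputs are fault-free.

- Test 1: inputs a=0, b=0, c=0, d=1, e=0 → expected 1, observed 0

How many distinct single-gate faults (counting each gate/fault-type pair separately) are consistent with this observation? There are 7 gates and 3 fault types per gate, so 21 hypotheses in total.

4

Fault-free: G1=1, G2=1, G3=0, G4=1, G5=1, G6=1, G7=1 → 1. Observed 0.
  G1: none of the 3 fault types match ✗
  G2: none of the 3 fault types match ✗
  G3: none of the 3 fault types match ✗
  G4: stuck-at-0, inverted output ✓; others ✗
  G5: none of the 3 fault types match ✗
  G6: none of the 3 fault types match ✗
  G7: stuck-at-0, inverted output ✓; others ✗
Consistent faults: {G4 stuck-at-0, G4 inverted output, G7 stuck-at-0, G7 inverted output} — 4 in all.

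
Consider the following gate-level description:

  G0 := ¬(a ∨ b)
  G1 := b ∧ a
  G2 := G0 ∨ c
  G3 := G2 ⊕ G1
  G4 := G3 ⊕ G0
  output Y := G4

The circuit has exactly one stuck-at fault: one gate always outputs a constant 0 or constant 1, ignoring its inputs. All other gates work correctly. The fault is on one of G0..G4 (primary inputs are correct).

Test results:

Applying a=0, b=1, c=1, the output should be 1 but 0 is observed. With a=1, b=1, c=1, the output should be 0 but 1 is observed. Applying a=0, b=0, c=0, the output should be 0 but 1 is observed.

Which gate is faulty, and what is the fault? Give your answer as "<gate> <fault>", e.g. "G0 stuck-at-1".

Fault-free values for test 1 (a=0, b=1, c=1): G0=0, G1=0, G2=1, G3=1, G4=1, giving Y=1. Observed 0.
Test 1: faults giving observed 0 are {G0 stuck-at-1, G1 stuck-at-1, G2 stuck-at-0, G3 stuck-at-0, G4 stuck-at-0}.
Test 2 (a=1, b=1, c=1): fault-free G0=0, G1=1, G2=1, G3=0, G4=0 → 0; observed 1. Eliminates G1 stuck-at-1, G3 stuck-at-0, G4 stuck-at-0.
Test 3 (a=0, b=0, c=0): fault-free G0=1, G1=0, G2=1, G3=1, G4=0 → 0; observed 1. Eliminates G0 stuck-at-1.
Only G2 stuck-at-0 is consistent with every test.

G2 stuck-at-0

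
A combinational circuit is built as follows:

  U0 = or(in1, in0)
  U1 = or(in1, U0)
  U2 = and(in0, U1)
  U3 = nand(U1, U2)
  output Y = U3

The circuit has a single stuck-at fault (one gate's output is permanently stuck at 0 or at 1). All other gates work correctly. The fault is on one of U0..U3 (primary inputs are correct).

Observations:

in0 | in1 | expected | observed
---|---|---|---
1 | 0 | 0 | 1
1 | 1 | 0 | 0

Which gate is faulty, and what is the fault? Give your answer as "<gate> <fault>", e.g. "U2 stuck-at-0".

Fault-free values for test 1 (in0=1, in1=0): U0=1, U1=1, U2=1, U3=0, giving Y=0. Observed 1.
Test 1: faults giving observed 1 are {U0 stuck-at-0, U1 stuck-at-0, U2 stuck-at-0, U3 stuck-at-1}.
Test 2 (in0=1, in1=1): fault-free U0=1, U1=1, U2=1, U3=0 → 0; observed 0. Eliminates U1 stuck-at-0, U2 stuck-at-0, U3 stuck-at-1.
Only U0 stuck-at-0 is consistent with every test.

U0 stuck-at-0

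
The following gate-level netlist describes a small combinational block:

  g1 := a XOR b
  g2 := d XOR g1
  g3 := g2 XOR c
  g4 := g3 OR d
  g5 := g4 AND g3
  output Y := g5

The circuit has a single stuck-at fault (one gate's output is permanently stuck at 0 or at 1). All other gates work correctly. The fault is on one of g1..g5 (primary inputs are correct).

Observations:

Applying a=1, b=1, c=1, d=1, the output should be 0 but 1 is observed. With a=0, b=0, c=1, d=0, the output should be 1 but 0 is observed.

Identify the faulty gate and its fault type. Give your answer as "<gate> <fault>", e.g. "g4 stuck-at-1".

Fault-free values for test 1 (a=1, b=1, c=1, d=1): g1=0, g2=1, g3=0, g4=1, g5=0, giving Y=0. Observed 1.
Test 1: faults giving observed 1 are {g1 stuck-at-1, g2 stuck-at-0, g3 stuck-at-1, g5 stuck-at-1}.
Test 2 (a=0, b=0, c=1, d=0): fault-free g1=0, g2=0, g3=1, g4=1, g5=1 → 1; observed 0. Eliminates g2 stuck-at-0, g3 stuck-at-1, g5 stuck-at-1.
Only g1 stuck-at-1 is consistent with every test.

g1 stuck-at-1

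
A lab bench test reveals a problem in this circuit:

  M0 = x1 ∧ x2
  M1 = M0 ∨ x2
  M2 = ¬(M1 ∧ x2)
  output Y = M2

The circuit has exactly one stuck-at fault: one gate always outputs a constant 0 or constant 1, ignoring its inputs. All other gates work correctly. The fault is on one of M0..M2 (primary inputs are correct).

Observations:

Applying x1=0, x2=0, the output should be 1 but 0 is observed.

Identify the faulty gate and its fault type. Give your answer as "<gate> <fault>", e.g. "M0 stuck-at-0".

Fault-free values for test 1 (x1=0, x2=0): M0=0, M1=0, M2=1, giving Y=1. Observed 0.
Test 1: faults giving observed 0 are {M2 stuck-at-0}.
Only M2 stuck-at-0 is consistent with every test.

M2 stuck-at-0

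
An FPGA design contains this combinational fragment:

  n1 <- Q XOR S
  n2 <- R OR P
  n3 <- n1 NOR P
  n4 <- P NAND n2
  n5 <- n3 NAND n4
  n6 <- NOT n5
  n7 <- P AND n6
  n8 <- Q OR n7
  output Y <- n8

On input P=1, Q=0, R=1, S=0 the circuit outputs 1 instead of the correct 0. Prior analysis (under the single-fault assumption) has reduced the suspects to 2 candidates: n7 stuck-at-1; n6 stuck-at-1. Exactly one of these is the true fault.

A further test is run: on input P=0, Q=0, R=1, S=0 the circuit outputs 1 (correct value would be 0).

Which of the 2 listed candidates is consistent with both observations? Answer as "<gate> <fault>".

n7 stuck-at-1

Evaluate each candidate on input P=0, Q=0, R=1, S=0:
  n7 stuck-at-1: n1=0, n2=1, n3=1, n4=1, n5=0, n6=1, n7=1 [stuck-at-1], n8=1 → 1 — matches
  n6 stuck-at-1: n1=0, n2=1, n3=1, n4=1, n5=0, n6=1 [stuck-at-1], n7=0, n8=0 → 0 — eliminated
Only n7 stuck-at-1 reproduces the observed 1.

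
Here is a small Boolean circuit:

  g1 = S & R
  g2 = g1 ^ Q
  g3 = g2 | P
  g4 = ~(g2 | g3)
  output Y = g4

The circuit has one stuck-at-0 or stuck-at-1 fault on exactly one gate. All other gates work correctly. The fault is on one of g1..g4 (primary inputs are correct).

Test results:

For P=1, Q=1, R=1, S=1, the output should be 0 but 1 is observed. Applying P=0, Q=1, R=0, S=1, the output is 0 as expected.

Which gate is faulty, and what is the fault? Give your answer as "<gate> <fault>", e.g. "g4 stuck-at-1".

Fault-free values for test 1 (P=1, Q=1, R=1, S=1): g1=1, g2=0, g3=1, g4=0, giving Y=0. Observed 1.
Test 1: faults giving observed 1 are {g3 stuck-at-0, g4 stuck-at-1}.
Test 2 (P=0, Q=1, R=0, S=1): fault-free g1=0, g2=1, g3=1, g4=0 → 0; observed 0. Eliminates g4 stuck-at-1.
Only g3 stuck-at-0 is consistent with every test.

g3 stuck-at-0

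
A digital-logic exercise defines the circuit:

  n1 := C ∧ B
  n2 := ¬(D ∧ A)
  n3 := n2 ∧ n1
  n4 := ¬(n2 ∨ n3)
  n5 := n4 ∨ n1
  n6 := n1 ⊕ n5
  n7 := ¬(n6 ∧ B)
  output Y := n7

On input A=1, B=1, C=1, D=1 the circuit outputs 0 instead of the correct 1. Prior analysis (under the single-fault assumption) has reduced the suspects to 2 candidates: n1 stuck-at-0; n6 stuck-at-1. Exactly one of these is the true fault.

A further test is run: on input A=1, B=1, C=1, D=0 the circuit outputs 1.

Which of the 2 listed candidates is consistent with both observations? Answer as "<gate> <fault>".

Evaluate each candidate on input A=1, B=1, C=1, D=0:
  n1 stuck-at-0: n1=0 [stuck-at-0], n2=1, n3=0, n4=0, n5=0, n6=0, n7=1 → 1 — matches
  n6 stuck-at-1: n1=1, n2=1, n3=1, n4=0, n5=1, n6=1 [stuck-at-1], n7=0 → 0 — eliminated
Only n1 stuck-at-0 reproduces the observed 1.

n1 stuck-at-0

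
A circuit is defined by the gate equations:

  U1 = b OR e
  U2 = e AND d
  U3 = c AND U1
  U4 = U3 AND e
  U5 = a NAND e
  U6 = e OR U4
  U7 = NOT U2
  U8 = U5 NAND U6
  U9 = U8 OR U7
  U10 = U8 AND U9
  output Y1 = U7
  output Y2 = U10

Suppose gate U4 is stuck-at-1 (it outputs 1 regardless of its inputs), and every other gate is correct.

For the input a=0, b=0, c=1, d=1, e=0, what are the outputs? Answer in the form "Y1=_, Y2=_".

Propagate with U4 forced: U1=0, U2=0, U3=0, U4=1 [stuck-at-1], U5=1, U6=1, U7=1, U8=0, U9=1, U10=0.
So the outputs are Y1=1, Y2=0. (Without the fault they would be Y1=1, Y2=1.)

Y1=1, Y2=0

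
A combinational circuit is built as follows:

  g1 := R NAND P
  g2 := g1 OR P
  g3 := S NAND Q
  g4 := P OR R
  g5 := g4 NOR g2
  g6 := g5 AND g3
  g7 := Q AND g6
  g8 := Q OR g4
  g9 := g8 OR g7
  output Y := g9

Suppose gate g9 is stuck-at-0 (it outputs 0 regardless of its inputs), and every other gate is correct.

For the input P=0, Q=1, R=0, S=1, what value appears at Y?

0

Propagate with g9 forced: g1=1, g2=1, g3=0, g4=0, g5=0, g6=0, g7=0, g8=1, g9=0 [stuck-at-0].
So Y = 0. (Without the fault it would be 1.)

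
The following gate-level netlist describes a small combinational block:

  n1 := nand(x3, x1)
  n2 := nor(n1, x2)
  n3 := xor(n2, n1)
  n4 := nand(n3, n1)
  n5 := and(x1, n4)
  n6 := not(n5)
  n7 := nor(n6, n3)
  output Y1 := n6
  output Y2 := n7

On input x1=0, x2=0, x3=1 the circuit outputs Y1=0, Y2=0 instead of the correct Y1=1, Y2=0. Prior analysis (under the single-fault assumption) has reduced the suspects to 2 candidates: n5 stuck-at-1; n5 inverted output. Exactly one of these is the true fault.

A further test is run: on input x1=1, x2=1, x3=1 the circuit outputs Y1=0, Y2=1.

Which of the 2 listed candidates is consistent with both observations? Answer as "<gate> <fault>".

n5 stuck-at-1

Evaluate each candidate on input x1=1, x2=1, x3=1:
  n5 stuck-at-1: n1=0, n2=0, n3=0, n4=1, n5=1 [stuck-at-1], n6=0, n7=1 → Y1=0, Y2=1 — matches
  n5 inverted output: n1=0, n2=0, n3=0, n4=1, n5=0 [inverted output], n6=1, n7=0 → Y1=1, Y2=0 — eliminated
Only n5 stuck-at-1 reproduces the observed Y1=0, Y2=1.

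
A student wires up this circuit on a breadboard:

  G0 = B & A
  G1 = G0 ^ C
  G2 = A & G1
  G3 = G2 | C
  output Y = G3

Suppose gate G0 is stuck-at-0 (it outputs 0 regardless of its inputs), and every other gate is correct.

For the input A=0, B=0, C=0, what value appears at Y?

Propagate with G0 forced: G0=0 [stuck-at-0], G1=0, G2=0, G3=0.
So Y = 0. (Same as the fault-free value — the fault is masked on this input.)

0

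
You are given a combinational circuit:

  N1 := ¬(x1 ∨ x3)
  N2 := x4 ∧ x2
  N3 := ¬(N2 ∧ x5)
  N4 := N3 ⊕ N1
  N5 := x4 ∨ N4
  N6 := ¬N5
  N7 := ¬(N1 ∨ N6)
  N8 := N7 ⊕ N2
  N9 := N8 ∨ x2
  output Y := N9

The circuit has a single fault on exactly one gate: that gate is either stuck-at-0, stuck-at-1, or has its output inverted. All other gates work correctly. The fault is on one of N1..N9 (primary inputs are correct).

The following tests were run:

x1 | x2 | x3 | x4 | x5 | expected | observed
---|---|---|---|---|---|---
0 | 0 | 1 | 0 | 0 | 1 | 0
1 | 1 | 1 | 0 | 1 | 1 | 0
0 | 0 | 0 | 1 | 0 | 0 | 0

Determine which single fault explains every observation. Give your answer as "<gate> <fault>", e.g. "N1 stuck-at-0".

Fault-free values for test 1 (x1=0, x2=0, x3=1, x4=0, x5=0): N1=0, N2=0, N3=1, N4=1, N5=1, N6=0, N7=1, N8=1, N9=1, giving Y=1. Observed 0.
Test 1: faults giving observed 0 are {N1 stuck-at-1, N1 inverted output, N2 stuck-at-1, N2 inverted output, N3 stuck-at-0, N3 inverted output, N4 stuck-at-0, N4 inverted output, N5 stuck-at-0, N5 inverted output, N6 stuck-at-1, N6 inverted output, N7 stuck-at-0, N7 inverted output, N8 stuck-at-0, N8 inverted output, N9 stuck-at-0, N9 inverted output}.
Test 2 (x1=1, x2=1, x3=1, x4=0, x5=1): fault-free N1=0, N2=0, N3=1, N4=1, N5=1, N6=0, N7=1, N8=1, N9=1 → 1; observed 0. Eliminates N1 stuck-at-1, N1 inverted output, N2 stuck-at-1, N2 inverted output, N3 stuck-at-0, N3 inverted output, N4 stuck-at-0, N4 inverted output, N5 stuck-at-0, N5 inverted output, N6 stuck-at-1, N6 inverted output, N7 stuck-at-0, N7 inverted output, N8 stuck-at-0, N8 inverted output.
Test 3 (x1=0, x2=0, x3=0, x4=1, x5=0): fault-free N1=1, N2=0, N3=1, N4=0, N5=1, N6=0, N7=0, N8=0, N9=0 → 0; observed 0. Eliminates N9 inverted output.
Only N9 stuck-at-0 is consistent with every test.

N9 stuck-at-0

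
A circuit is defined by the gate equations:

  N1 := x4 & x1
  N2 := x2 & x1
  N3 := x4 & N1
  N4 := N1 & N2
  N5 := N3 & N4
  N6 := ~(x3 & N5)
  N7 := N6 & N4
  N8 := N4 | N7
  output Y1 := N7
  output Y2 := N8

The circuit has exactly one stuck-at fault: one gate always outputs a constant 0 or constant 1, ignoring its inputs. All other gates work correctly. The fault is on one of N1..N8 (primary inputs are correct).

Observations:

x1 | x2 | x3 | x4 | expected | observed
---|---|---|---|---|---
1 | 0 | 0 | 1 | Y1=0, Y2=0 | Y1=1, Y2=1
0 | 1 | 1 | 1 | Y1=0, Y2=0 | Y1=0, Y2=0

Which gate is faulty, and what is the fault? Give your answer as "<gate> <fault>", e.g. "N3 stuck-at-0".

N2 stuck-at-1

Fault-free values for test 1 (x1=1, x2=0, x3=0, x4=1): N1=1, N2=0, N3=1, N4=0, N5=0, N6=1, N7=0, N8=0, giving Y1=0, Y2=0. Observed Y1=1, Y2=1.
Test 1: faults giving observed Y1=1, Y2=1 are {N2 stuck-at-1, N4 stuck-at-1, N7 stuck-at-1}.
Test 2 (x1=0, x2=1, x3=1, x4=1): fault-free N1=0, N2=0, N3=0, N4=0, N5=0, N6=1, N7=0, N8=0 → Y1=0, Y2=0; observed Y1=0, Y2=0. Eliminates N4 stuck-at-1, N7 stuck-at-1.
Only N2 stuck-at-1 is consistent with every test.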